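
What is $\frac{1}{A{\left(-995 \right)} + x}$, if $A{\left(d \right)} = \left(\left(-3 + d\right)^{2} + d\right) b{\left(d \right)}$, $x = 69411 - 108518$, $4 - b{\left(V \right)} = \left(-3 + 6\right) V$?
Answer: $\frac{1}{2974042794} \approx 3.3624 \cdot 10^{-10}$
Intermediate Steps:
$b{\left(V \right)} = 4 - 3 V$ ($b{\left(V \right)} = 4 - \left(-3 + 6\right) V = 4 - 3 V$)
$x = -39107$
$A{\left(d \right)} = \left(4 - 3 d\right) \left(d + \left(-3 + d\right)^{2}\right)$ ($A{\left(d \right)} = \left(\left(-3 + d\right)^{2} + d\right) \left(4 - 3 d\right) = \left(d + \left(-3 + d\right)^{2}\right) \left(4 - 3 d\right) = \left(4 - 3 d\right) \left(d + \left(-3 + d\right)^{2}\right)$)
$\frac{1}{A{\left(-995 \right)} + x} = \frac{1}{- \left(-4 + 3 \left(-995\right)\right) \left(-995 + \left(-3 - 995\right)^{2}\right) - 39107} = \frac{1}{- \left(-4 - 2985\right) \left(-995 + \left(-998\right)^{2}\right) - 39107} = \frac{1}{\left(-1\right) \left(-2989\right) \left(-995 + 996004\right) - 39107} = \frac{1}{\left(-1\right) \left(-2989\right) 995009 - 39107} = \frac{1}{2974081901 - 39107} = \frac{1}{2974042794}$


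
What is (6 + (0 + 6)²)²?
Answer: 1764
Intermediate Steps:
(6 + (0 + 6)²)² = (6 + 6²)² = (6 + 36)² = 42² = 1764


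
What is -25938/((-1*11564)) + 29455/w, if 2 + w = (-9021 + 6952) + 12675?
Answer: 153916043/30656164 ≈ 5.0207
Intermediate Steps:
w = 10604 (w = -2 + ((-9021 + 6952) + 12675) = -2 + (-2069 + 12675) = -2 + 10606 = 10604)
-25938/((-1*11564)) + 29455/w = -25938/((-1*11564)) + 29455/10604 = -25938/(-11564) + 29455*(1/10604) = -25938*(-1/11564) + 29455/10604 = 12969/5782 + 29455/10604 = 153916043/30656164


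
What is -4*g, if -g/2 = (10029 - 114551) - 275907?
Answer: -3043432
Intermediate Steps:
g = 760858 (g = -2*((10029 - 114551) - 275907) = -2*(-104522 - 275907) = -2*(-380429) = 760858)
-4*g = -4*760858 = -3043432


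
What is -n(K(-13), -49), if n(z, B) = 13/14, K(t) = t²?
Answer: -13/14 ≈ -0.92857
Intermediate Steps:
n(z, B) = 13/14 (n(z, B) = 13*(1/14) = 13/14)
-n(K(-13), -49) = -1*13/14 = -13/14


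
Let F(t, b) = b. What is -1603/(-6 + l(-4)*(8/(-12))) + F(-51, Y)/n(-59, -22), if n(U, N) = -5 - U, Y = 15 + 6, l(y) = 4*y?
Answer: -3088/9 ≈ -343.11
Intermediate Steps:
Y = 21
-1603/(-6 + l(-4)*(8/(-12))) + F(-51, Y)/n(-59, -22) = -1603/(-6 + (4*(-4))*(8/(-12))) + 21/(-5 - 1*(-59)) = -1603/(-6 - 128*(-1)/12) + 21/(-5 + 59) = -1603/(-6 - 16*(-2/3)) + 21/54 = -1603/(-6 + 32/3) + 21*(1/54) = -1603/14/3 + 7/18 = -1603*3/14 + 7/18 = -687/2 + 7/18 = -3088/9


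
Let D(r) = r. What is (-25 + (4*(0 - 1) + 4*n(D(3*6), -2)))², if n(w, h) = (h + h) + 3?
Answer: 1089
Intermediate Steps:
n(w, h) = 3 + 2*h (n(w, h) = 2*h + 3 = 3 + 2*h)
(-25 + (4*(0 - 1) + 4*n(D(3*6), -2)))² = (-25 + (4*(0 - 1) + 4*(3 + 2*(-2))))² = (-25 + (4*(-1) + 4*(3 - 4)))² = (-25 + (-4 + 4*(-1)))² = (-25 + (-4 - 4))² = (-25 - 8)² = (-33)² = 1089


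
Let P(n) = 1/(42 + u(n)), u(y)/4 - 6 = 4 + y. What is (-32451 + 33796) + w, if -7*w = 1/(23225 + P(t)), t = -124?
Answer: 90526627421/67306043 ≈ 1345.0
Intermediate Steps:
u(y) = 40 + 4*y (u(y) = 24 + 4*(4 + y) = 24 + (16 + 4*y) = 40 + 4*y)
P(n) = 1/(82 + 4*n) (P(n) = 1/(42 + (40 + 4*n)) = 1/(82 + 4*n))
w = -414/67306043 (w = -1/(7*(23225 + 1/(2*(41 + 2*(-124))))) = -1/(7*(23225 + 1/(2*(41 - 248)))) = -1/(7*(23225 + (1/2)/(-207))) = -1/(7*(23225 + (1/2)*(-1/207))) = -1/(7*(23225 - 1/414)) = -1/(7*9615149/414) = -1/7*414/9615149 = -414/67306043 ≈ -6.1510e-6)
(-32451 + 33796) + w = (-32451 + 33796) - 414/67306043 = 1345 - 414/67306043 = 90526627421/67306043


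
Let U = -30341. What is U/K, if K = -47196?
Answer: 30341/47196 ≈ 0.64287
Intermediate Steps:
U/K = -30341/(-47196) = -30341*(-1/47196) = 30341/47196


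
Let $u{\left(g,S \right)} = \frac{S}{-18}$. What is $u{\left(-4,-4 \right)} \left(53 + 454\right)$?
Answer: $\frac{338}{3} \approx 112.67$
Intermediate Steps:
$u{\left(g,S \right)} = - \frac{S}{18}$ ($u{\left(g,S \right)} = S \left(- \frac{1}{18}\right) = - \frac{S}{18}$)
$u{\left(-4,-4 \right)} \left(53 + 454\right) = \left(- \frac{1}{18}\right) \left(-4\right) \left(53 + 454\right) = \frac{2}{9} \cdot 507 = \frac{338}{3}$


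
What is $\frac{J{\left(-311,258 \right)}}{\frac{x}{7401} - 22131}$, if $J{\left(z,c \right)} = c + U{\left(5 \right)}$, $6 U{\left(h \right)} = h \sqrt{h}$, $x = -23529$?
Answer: $- \frac{318243}{27302510} - \frac{2467 \sqrt{5}}{65526024} \approx -0.01174$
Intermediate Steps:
$U{\left(h \right)} = \frac{h^{\frac{3}{2}}}{6}$ ($U{\left(h \right)} = \frac{h \sqrt{h}}{6} = \frac{h^{\frac{3}{2}}}{6}$)
$J{\left(z,c \right)} = c + \frac{5 \sqrt{5}}{6}$ ($J{\left(z,c \right)} = c + \frac{5^{\frac{3}{2}}}{6} = c + \frac{5 \sqrt{5}}{6}$)
$\frac{J{\left(-311,258 \right)}}{\frac{x}{7401} - 22131} = \frac{258 + \frac{5 \sqrt{5}}{6}}{- \frac{23529}{7401} - 22131} = \frac{258 + \frac{5 \sqrt{5}}{6}}{\left(-23529\right) \frac{1}{7401} - 22131} = \frac{258 + \frac{5 \sqrt{5}}{6}}{- \frac{7843}{2467} - 22131} = \frac{258 + \frac{5 \sqrt{5}}{6}}{- \frac{54605020}{2467}} = \left(258 + \frac{5 \sqrt{5}}{6}\right) \left(- \frac{2467}{54605020}\right) = - \frac{318243}{27302510} - \frac{2467 \sqrt{5}}{65526024}$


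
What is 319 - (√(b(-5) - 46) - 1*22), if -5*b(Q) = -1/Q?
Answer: 341 - I*√1151/5 ≈ 341.0 - 6.7853*I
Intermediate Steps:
b(Q) = 1/(5*Q) (b(Q) = -(-1)/(5*Q) = 1/(5*Q))
319 - (√(b(-5) - 46) - 1*22) = 319 - (√((⅕)/(-5) - 46) - 1*22) = 319 - (√((⅕)*(-⅕) - 46) - 22) = 319 - (√(-1/25 - 46) - 22) = 319 - (√(-1151/25) - 22) = 319 - (I*√1151/5 - 22) = 319 - (-22 + I*√1151/5) = 319 + (22 - I*√1151/5) = 341 - I*√1151/5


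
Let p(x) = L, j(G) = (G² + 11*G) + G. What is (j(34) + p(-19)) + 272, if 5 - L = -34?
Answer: 1875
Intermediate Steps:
j(G) = G² + 12*G
L = 39 (L = 5 - 1*(-34) = 5 + 34 = 39)
p(x) = 39
(j(34) + p(-19)) + 272 = (34*(12 + 34) + 39) + 272 = (34*46 + 39) + 272 = (1564 + 39) + 272 = 1603 + 272 = 1875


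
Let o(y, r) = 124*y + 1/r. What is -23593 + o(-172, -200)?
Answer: -8984201/200 ≈ -44921.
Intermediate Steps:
o(y, r) = 1/r + 124*y
-23593 + o(-172, -200) = -23593 + (1/(-200) + 124*(-172)) = -23593 + (-1/200 - 21328) = -23593 - 4265601/200 = -8984201/200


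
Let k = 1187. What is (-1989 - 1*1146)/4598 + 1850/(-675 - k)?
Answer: -34315/20482 ≈ -1.6754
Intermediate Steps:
(-1989 - 1*1146)/4598 + 1850/(-675 - k) = (-1989 - 1*1146)/4598 + 1850/(-675 - 1*1187) = (-1989 - 1146)*(1/4598) + 1850/(-675 - 1187) = -3135*1/4598 + 1850/(-1862) = -15/22 + 1850*(-1/1862) = -15/22 - 925/931 = -34315/20482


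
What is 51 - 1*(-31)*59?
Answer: 1880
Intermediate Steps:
51 - 1*(-31)*59 = 51 + 31*59 = 51 + 1829 = 1880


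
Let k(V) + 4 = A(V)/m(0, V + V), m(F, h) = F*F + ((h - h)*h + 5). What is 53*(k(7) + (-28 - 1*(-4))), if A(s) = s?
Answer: -7049/5 ≈ -1409.8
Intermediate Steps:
m(F, h) = 5 + F² (m(F, h) = F² + (0*h + 5) = F² + (0 + 5) = F² + 5 = 5 + F²)
k(V) = -4 + V/5 (k(V) = -4 + V/(5 + 0²) = -4 + V/(5 + 0) = -4 + V/5)
53*(k(7) + (-28 - 1*(-4))) = 53*((-4 + (⅕)*7) + (-28 - 1*(-4))) = 53*((-4 + 7/5) + (-28 + 4)) = 53*(-13/5 - 24) = 53*(-133/5) = -7049/5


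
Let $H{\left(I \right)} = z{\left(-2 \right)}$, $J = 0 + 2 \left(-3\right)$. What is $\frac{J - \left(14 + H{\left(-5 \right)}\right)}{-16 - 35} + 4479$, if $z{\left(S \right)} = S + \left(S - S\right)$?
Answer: $\frac{76149}{17} \approx 4479.4$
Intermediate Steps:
$J = -6$ ($J = 0 - 6 = -6$)
$z{\left(S \right)} = S$ ($z{\left(S \right)} = S + 0 = S$)
$H{\left(I \right)} = -2$
$\frac{J - \left(14 + H{\left(-5 \right)}\right)}{-16 - 35} + 4479 = \frac{-6 - 12}{-16 - 35} + 4479 = \frac{-6 + \left(-14 + 2\right)}{-51} + 4479 = - \frac{-6 - 12}{51} + 4479 = \left(- \frac{1}{51}\right) \left(-18\right) + 4479 = \frac{6}{17} + 4479 = \frac{76149}{17}$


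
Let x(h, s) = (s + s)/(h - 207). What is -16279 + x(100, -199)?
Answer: -1741455/107 ≈ -16275.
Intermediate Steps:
x(h, s) = 2*s/(-207 + h) (x(h, s) = (2*s)/(-207 + h) = 2*s/(-207 + h))
-16279 + x(100, -199) = -16279 + 2*(-199)/(-207 + 100) = -16279 + 2*(-199)/(-107) = -16279 + 2*(-199)*(-1/107) = -16279 + 398/107 = -1741455/107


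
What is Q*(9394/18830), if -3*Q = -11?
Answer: 7381/4035 ≈ 1.8292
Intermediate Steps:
Q = 11/3 (Q = -⅓*(-11) = 11/3 ≈ 3.6667)
Q*(9394/18830) = 11*(9394/18830)/3 = 11*(9394*(1/18830))/3 = (11/3)*(671/1345) = 7381/4035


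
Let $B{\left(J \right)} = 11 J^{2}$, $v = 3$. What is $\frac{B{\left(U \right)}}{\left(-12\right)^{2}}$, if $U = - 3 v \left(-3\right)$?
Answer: $\frac{891}{16} \approx 55.688$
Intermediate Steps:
$U = 27$ ($U = \left(-3\right) 3 \left(-3\right) = \left(-9\right) \left(-3\right) = 27$)
$\frac{B{\left(U \right)}}{\left(-12\right)^{2}} = \frac{11 \cdot 27^{2}}{\left(-12\right)^{2}} = \frac{11 \cdot 729}{144} = 8019 \cdot \frac{1}{144} = \frac{891}{16}$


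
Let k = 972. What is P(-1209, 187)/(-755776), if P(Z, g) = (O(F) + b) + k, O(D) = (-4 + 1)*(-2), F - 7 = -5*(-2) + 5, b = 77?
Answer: -1055/755776 ≈ -0.0013959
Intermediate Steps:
F = 22 (F = 7 + (-5*(-2) + 5) = 7 + (10 + 5) = 7 + 15 = 22)
O(D) = 6 (O(D) = -3*(-2) = 6)
P(Z, g) = 1055 (P(Z, g) = (6 + 77) + 972 = 83 + 972 = 1055)
P(-1209, 187)/(-755776) = 1055/(-755776) = 1055*(-1/755776) = -1055/755776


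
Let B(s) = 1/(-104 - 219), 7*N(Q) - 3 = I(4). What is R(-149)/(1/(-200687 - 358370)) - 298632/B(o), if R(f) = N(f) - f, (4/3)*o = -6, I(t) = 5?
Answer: 87638045/7 ≈ 1.2520e+7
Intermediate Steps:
N(Q) = 8/7 (N(Q) = 3/7 + (⅐)*5 = 3/7 + 5/7 = 8/7)
o = -9/2 (o = (¾)*(-6) = -9/2 ≈ -4.5000)
R(f) = 8/7 - f
B(s) = -1/323 (B(s) = 1/(-323) = -1/323)
R(-149)/(1/(-200687 - 358370)) - 298632/B(o) = (8/7 - 1*(-149))/(1/(-200687 - 358370)) - 298632/(-1/323) = (8/7 + 149)/(1/(-559057)) - 298632*(-323) = 1051/(7*(-1/559057)) + 96458136 = (1051/7)*(-559057) + 96458136 = -587568907/7 + 96458136 = 87638045/7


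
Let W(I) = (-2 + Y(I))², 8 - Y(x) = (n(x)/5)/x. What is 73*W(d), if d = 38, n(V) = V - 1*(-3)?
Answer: 88169473/36100 ≈ 2442.4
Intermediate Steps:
n(V) = 3 + V (n(V) = V + 3 = 3 + V)
Y(x) = 8 - (⅗ + x/5)/x (Y(x) = 8 - (3 + x)/5/x = 8 - (3 + x)*(⅕)/x = 8 - (⅗ + x/5)/x)
W(I) = (-2 + 3*(-1 + 13*I)/(5*I))²
73*W(d) = 73*((1/25)*(-3 + 29*38)²/38²) = 73*((1/25)*(1/1444)*(-3 + 1102)²) = 73*((1/25)*(1/1444)*1099²) = 73*((1/25)*(1/1444)*1207801) = 73*(1207801/36100) = 88169473/36100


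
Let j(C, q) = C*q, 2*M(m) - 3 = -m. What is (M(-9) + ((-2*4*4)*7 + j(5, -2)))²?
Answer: 51984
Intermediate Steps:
M(m) = 3/2 - m/2 (M(m) = 3/2 + (-m)/2 = 3/2 - m/2)
(M(-9) + ((-2*4*4)*7 + j(5, -2)))² = ((3/2 - ½*(-9)) + ((-2*4*4)*7 + 5*(-2)))² = ((3/2 + 9/2) + (-8*4*7 - 10))² = (6 + (-32*7 - 10))² = (6 + (-224 - 10))² = (6 - 234)² = (-228)² = 51984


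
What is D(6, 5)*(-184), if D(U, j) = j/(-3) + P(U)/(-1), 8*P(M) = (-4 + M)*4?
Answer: 1472/3 ≈ 490.67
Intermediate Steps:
P(M) = -2 + M/2 (P(M) = ((-4 + M)*4)/8 = (-16 + 4*M)/8 = -2 + M/2)
D(U, j) = 2 - U/2 - j/3 (D(U, j) = j/(-3) + (-2 + U/2)/(-1) = j*(-1/3) + (-2 + U/2)*(-1) = -j/3 + (2 - U/2) = 2 - U/2 - j/3)
D(6, 5)*(-184) = (2 - 1/2*6 - 1/3*5)*(-184) = (2 - 3 - 5/3)*(-184) = -8/3*(-184) = 1472/3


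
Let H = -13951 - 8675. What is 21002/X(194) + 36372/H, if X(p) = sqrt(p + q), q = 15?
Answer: -6062/3771 + 21002*sqrt(209)/209 ≈ 1451.1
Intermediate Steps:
X(p) = sqrt(15 + p) (X(p) = sqrt(p + 15) = sqrt(15 + p))
H = -22626
21002/X(194) + 36372/H = 21002/(sqrt(15 + 194)) + 36372/(-22626) = 21002/(sqrt(209)) + 36372*(-1/22626) = 21002*(sqrt(209)/209) - 6062/3771 = 21002*sqrt(209)/209 - 6062/3771 = -6062/3771 + 21002*sqrt(209)/209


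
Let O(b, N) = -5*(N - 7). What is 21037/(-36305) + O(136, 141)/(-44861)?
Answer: -919416507/1628678605 ≈ -0.56452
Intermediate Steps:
O(b, N) = 35 - 5*N (O(b, N) = -5*(-7 + N) = 35 - 5*N)
21037/(-36305) + O(136, 141)/(-44861) = 21037/(-36305) + (35 - 5*141)/(-44861) = 21037*(-1/36305) + (35 - 705)*(-1/44861) = -21037/36305 - 670*(-1/44861) = -21037/36305 + 670/44861 = -919416507/1628678605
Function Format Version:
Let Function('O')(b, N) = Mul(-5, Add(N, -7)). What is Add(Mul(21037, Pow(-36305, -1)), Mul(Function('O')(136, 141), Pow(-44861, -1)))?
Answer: Rational(-919416507, 1628678605) ≈ -0.56452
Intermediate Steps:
Function('O')(b, N) = Add(35, Mul(-5, N)) (Function('O')(b, N) = Mul(-5, Add(-7, N)) = Add(35, Mul(-5, N)))
Add(Mul(21037, Pow(-36305, -1)), Mul(Function('O')(136, 141), Pow(-44861, -1))) = Add(Mul(21037, Pow(-36305, -1)), Mul(Add(35, Mul(-5, 141)), Pow(-44861, -1))) = Add(Mul(21037, Rational(-1, 36305)), Mul(Add(35, -705), Rational(-1, 44861))) = Add(Rational(-21037, 36305), Mul(-670, Rational(-1, 44861))) = Add(Rational(-21037, 36305), Rational(670, 44861)) = Rational(-919416507, 1628678605)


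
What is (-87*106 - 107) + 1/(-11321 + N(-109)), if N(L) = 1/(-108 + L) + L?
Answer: -23138821536/2480311 ≈ -9329.0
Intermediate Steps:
N(L) = L + 1/(-108 + L)
(-87*106 - 107) + 1/(-11321 + N(-109)) = (-87*106 - 107) + 1/(-11321 + (1 + (-109)² - 108*(-109))/(-108 - 109)) = (-9222 - 107) + 1/(-11321 + (1 + 11881 + 11772)/(-217)) = -9329 + 1/(-11321 - 1/217*23654) = -9329 + 1/(-11321 - 23654/217) = -9329 + 1/(-2480311/217) = -9329 - 217/2480311 = -23138821536/2480311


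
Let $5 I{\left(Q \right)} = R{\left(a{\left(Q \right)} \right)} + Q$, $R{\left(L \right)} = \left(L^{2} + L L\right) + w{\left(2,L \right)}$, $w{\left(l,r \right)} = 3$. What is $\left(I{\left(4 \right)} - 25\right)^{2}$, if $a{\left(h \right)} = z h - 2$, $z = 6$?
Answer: $28900$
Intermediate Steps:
$a{\left(h \right)} = -2 + 6 h$ ($a{\left(h \right)} = 6 h - 2 = -2 + 6 h$)
$R{\left(L \right)} = 3 + 2 L^{2}$ ($R{\left(L \right)} = \left(L^{2} + L L\right) + 3 = \left(L^{2} + L^{2}\right) + 3 = 2 L^{2} + 3 = 3 + 2 L^{2}$)
$I{\left(Q \right)} = \frac{3}{5} + \frac{Q}{5} + \frac{2 \left(-2 + 6 Q\right)^{2}}{5}$ ($I{\left(Q \right)} = \frac{\left(3 + 2 \left(-2 + 6 Q\right)^{2}\right) + Q}{5} = \frac{3 + Q + 2 \left(-2 + 6 Q\right)^{2}}{5} = \frac{3}{5} + \frac{Q}{5} + \frac{2 \left(-2 + 6 Q\right)^{2}}{5}$)
$\left(I{\left(4 \right)} - 25\right)^{2} = \left(\left(\frac{11}{5} - \frac{188}{5} + \frac{72 \cdot 4^{2}}{5}\right) - 25\right)^{2} = \left(\left(\frac{11}{5} - \frac{188}{5} + \frac{72}{5} \cdot 16\right) - 25\right)^{2} = \left(\left(\frac{11}{5} - \frac{188}{5} + \frac{1152}{5}\right) - 25\right)^{2} = \left(195 - 25\right)^{2} = 170^{2} = 28900$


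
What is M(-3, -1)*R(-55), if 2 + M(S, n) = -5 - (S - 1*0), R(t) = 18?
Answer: -72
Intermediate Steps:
M(S, n) = -7 - S (M(S, n) = -2 + (-5 - (S - 1*0)) = -2 + (-5 - (S + 0)) = -2 + (-5 - S) = -7 - S)
M(-3, -1)*R(-55) = (-7 - 1*(-3))*18 = (-7 + 3)*18 = -4*18 = -72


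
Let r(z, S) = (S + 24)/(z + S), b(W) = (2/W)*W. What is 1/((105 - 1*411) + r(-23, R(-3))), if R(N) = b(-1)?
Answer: -21/6452 ≈ -0.0032548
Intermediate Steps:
b(W) = 2
R(N) = 2
r(z, S) = (24 + S)/(S + z)
1/((105 - 1*411) + r(-23, R(-3))) = 1/((105 - 1*411) + (24 + 2)/(2 - 23)) = 1/((105 - 411) + 26/(-21)) = 1/(-306 - 1/21*26) = 1/(-306 - 26/21) = 1/(-6452/21) = -21/6452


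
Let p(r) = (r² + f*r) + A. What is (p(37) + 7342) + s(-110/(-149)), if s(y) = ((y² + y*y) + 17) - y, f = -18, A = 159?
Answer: 182522231/22201 ≈ 8221.3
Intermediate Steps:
p(r) = 159 + r² - 18*r (p(r) = (r² - 18*r) + 159 = 159 + r² - 18*r)
s(y) = 17 - y + 2*y² (s(y) = ((y² + y²) + 17) - y = (2*y² + 17) - y = (17 + 2*y²) - y = 17 - y + 2*y²)
(p(37) + 7342) + s(-110/(-149)) = ((159 + 37² - 18*37) + 7342) + (17 - (-110)/(-149) + 2*(-110/(-149))²) = ((159 + 1369 - 666) + 7342) + (17 - (-110)*(-1)/149 + 2*(-110*(-1/149))²) = (862 + 7342) + (17 - 1*110/149 + 2*(110/149)²) = 8204 + (17 - 110/149 + 2*(12100/22201)) = 8204 + (17 - 110/149 + 24200/22201) = 8204 + 385227/22201 = 182522231/22201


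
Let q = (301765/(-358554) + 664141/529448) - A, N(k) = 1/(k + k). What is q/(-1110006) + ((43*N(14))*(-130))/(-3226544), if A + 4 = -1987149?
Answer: -76069730800692205078895/42493335230949956283168 ≈ -1.7902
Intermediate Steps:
A = -1987153 (A = -4 - 1987149 = -1987153)
N(k) = 1/(2*k)
q = 188616327765431885/94917849096 (q = (301765/(-358554) + 664141/529448) - 1*(-1987153) = (301765*(-1/358554) + 664141*(1/529448)) + 1987153 = (-301765/358554 + 664141/529448) + 1987153 = 39180768197/94917849096 + 1987153 = 188616327765431885/94917849096 ≈ 1.9872e+6)
q/(-1110006) + ((43*N(14))*(-130))/(-3226544) = (188616327765431885/94917849096)/(-1110006) + ((43*((½)/14))*(-130))/(-3226544) = (188616327765431885/94917849096)*(-1/1110006) + ((43*((½)*(1/14)))*(-130))*(-1/3226544) = -188616327765431885/105359382003654576 + ((43*(1/28))*(-130))*(-1/3226544) = -188616327765431885/105359382003654576 + ((43/28)*(-130))*(-1/3226544) = -188616327765431885/105359382003654576 - 2795/14*(-1/3226544) = -188616327765431885/105359382003654576 + 2795/45171616 = -76069730800692205078895/42493335230949956283168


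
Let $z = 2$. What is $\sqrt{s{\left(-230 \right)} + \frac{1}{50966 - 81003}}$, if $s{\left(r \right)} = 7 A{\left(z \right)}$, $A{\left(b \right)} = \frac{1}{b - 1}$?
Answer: $\frac{3 \sqrt{14320906}}{4291} \approx 2.6457$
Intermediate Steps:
$A{\left(b \right)} = \frac{1}{-1 + b}$
$s{\left(r \right)} = 7$ ($s{\left(r \right)} = \frac{7}{-1 + 2} = \frac{7}{1} = 7 \cdot 1 = 7$)
$\sqrt{s{\left(-230 \right)} + \frac{1}{50966 - 81003}} = \sqrt{7 + \frac{1}{50966 - 81003}} = \sqrt{7 + \frac{1}{-30037}} = \sqrt{7 - \frac{1}{30037}} = \sqrt{\frac{210258}{30037}} = \frac{3 \sqrt{14320906}}{4291}$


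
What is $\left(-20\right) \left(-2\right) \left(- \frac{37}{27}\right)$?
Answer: $- \frac{1480}{27} \approx -54.815$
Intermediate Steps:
$\left(-20\right) \left(-2\right) \left(- \frac{37}{27}\right) = 40 \left(\left(-37\right) \frac{1}{27}\right) = 40 \left(- \frac{37}{27}\right) = - \frac{1480}{27}$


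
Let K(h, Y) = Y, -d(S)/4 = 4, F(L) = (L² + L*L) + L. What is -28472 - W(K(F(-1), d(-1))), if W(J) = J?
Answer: -28456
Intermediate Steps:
F(L) = L + 2*L² (F(L) = (L² + L²) + L = 2*L² + L = L + 2*L²)
d(S) = -16 (d(S) = -4*4 = -16)
-28472 - W(K(F(-1), d(-1))) = -28472 - 1*(-16) = -28472 + 16 = -28456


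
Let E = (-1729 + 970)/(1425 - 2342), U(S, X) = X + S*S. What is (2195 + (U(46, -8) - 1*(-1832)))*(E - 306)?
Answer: -1716836805/917 ≈ -1.8722e+6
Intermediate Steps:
U(S, X) = X + S²
E = 759/917 (E = -759/(-917) = -759*(-1/917) = 759/917 ≈ 0.82770)
(2195 + (U(46, -8) - 1*(-1832)))*(E - 306) = (2195 + ((-8 + 46²) - 1*(-1832)))*(759/917 - 306) = (2195 + ((-8 + 2116) + 1832))*(-279843/917) = (2195 + (2108 + 1832))*(-279843/917) = (2195 + 3940)*(-279843/917) = 6135*(-279843/917) = -1716836805/917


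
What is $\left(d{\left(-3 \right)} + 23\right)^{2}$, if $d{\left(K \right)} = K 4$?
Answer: $121$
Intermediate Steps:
$d{\left(K \right)} = 4 K$
$\left(d{\left(-3 \right)} + 23\right)^{2} = \left(4 \left(-3\right) + 23\right)^{2} = \left(-12 + 23\right)^{2} = 11^{2} = 121$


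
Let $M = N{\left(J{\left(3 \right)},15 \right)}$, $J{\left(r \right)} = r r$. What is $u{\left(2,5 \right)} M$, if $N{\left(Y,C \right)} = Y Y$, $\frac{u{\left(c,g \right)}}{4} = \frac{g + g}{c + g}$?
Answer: $\frac{3240}{7} \approx 462.86$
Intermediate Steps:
$J{\left(r \right)} = r^{2}$
$u{\left(c,g \right)} = \frac{8 g}{c + g}$ ($u{\left(c,g \right)} = 4 \frac{g + g}{c + g} = 4 \frac{2 g}{c + g} = \frac{8 g}{c + g}$)
$N{\left(Y,C \right)} = Y^{2}$
$M = 81$ ($M = \left(3^{2}\right)^{2} = 9^{2} = 81$)
$u{\left(2,5 \right)} M = 8 \cdot 5 \frac{1}{2 + 5} \cdot 81 = 8 \cdot 5 \cdot \frac{1}{7} \cdot 81 = \frac{40}{7} \cdot 81 = \frac{3240}{7}$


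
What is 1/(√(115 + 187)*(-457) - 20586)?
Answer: -10293/180355499 + 457*√302/360710998 ≈ -3.5054e-5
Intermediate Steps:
1/(√(115 + 187)*(-457) - 20586) = 1/(√302*(-457) - 20586) = 1/(-457*√302 - 20586) = 1/(-20586 - 457*√302)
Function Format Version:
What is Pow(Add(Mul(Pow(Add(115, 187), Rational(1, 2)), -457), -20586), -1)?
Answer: Add(Rational(-10293, 180355499), Mul(Rational(457, 360710998), Pow(302, Rational(1, 2)))) ≈ -3.5054e-5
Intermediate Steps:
Pow(Add(Mul(Pow(Add(115, 187), Rational(1, 2)), -457), -20586), -1) = Pow(Add(Mul(Pow(302, Rational(1, 2)), -457), -20586), -1) = Pow(Add(Mul(-457, Pow(302, Rational(1, 2))), -20586), -1) = Pow(Add(-20586, Mul(-457, Pow(302, Rational(1, 2)))), -1)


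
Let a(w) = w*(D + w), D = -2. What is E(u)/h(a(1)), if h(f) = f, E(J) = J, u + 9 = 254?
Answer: -245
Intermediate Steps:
u = 245 (u = -9 + 254 = 245)
a(w) = w*(-2 + w)
E(u)/h(a(1)) = 245/((1*(-2 + 1))) = 245/((1*(-1))) = 245/(-1) = 245*(-1) = -245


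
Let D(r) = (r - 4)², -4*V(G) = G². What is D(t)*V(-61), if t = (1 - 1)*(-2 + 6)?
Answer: -14884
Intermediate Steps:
V(G) = -G²/4
t = 0 (t = 0*4 = 0)
D(r) = (-4 + r)²
D(t)*V(-61) = (-4 + 0)²*(-¼*(-61)²) = (-4)²*(-¼*3721) = 16*(-3721/4) = -14884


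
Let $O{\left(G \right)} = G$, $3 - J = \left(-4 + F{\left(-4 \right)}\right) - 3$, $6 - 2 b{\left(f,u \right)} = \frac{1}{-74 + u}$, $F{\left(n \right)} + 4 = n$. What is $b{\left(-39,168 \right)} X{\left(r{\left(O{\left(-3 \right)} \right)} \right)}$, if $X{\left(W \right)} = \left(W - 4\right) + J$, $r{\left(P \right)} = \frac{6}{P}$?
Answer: $\frac{1689}{47} \approx 35.936$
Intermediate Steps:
$F{\left(n \right)} = -4 + n$
$b{\left(f,u \right)} = 3 - \frac{1}{2 \left(-74 + u\right)}$
$J = 18$ ($J = 3 - \left(\left(-4 - 8\right) - 3\right) = 3 - \left(-12 - 3\right) = 3 - -15 = 3 + 15 = 18$)
$X{\left(W \right)} = 14 + W$ ($X{\left(W \right)} = \left(W - 4\right) + 18 = \left(-4 + W\right) + 18 = 14 + W$)
$b{\left(-39,168 \right)} X{\left(r{\left(O{\left(-3 \right)} \right)} \right)} = \frac{-445 + 6 \cdot 168}{2 \left(-74 + 168\right)} \left(14 + \frac{6}{-3}\right) = \frac{-445 + 1008}{2 \cdot 94} \left(14 + 6 \left(- \frac{1}{3}\right)\right) = \frac{1}{2} \cdot \frac{1}{94} \cdot 563 \left(14 - 2\right) = \frac{563}{188} \cdot 12 = \frac{1689}{47}$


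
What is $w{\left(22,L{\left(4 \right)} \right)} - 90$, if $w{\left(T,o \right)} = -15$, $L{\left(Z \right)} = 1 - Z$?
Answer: $-105$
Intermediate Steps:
$w{\left(22,L{\left(4 \right)} \right)} - 90 = -15 - 90 = -105$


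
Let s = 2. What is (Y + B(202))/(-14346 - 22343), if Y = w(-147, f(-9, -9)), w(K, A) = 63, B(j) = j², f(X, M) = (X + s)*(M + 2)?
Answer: -40867/36689 ≈ -1.1139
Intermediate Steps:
f(X, M) = (2 + M)*(2 + X) (f(X, M) = (X + 2)*(M + 2) = (2 + X)*(2 + M) = (2 + M)*(2 + X))
Y = 63
(Y + B(202))/(-14346 - 22343) = (63 + 202²)/(-14346 - 22343) = (63 + 40804)/(-36689) = 40867*(-1/36689) = -40867/36689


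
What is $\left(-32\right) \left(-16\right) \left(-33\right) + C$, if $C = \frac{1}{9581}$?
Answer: $- \frac{161880575}{9581} \approx -16896.0$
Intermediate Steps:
$C = \frac{1}{9581} \approx 0.00010437$
$\left(-32\right) \left(-16\right) \left(-33\right) + C = \left(-32\right) \left(-16\right) \left(-33\right) + \frac{1}{9581} = 512 \left(-33\right) + \frac{1}{9581} = -16896 + \frac{1}{9581} = - \frac{161880575}{9581}$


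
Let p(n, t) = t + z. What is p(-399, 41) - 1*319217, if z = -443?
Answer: -319619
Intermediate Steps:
p(n, t) = -443 + t (p(n, t) = t - 443 = -443 + t)
p(-399, 41) - 1*319217 = (-443 + 41) - 1*319217 = -402 - 319217 = -319619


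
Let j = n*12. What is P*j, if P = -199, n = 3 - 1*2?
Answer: -2388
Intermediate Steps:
n = 1 (n = 3 - 2 = 1)
j = 12 (j = 1*12 = 12)
P*j = -199*12 = -2388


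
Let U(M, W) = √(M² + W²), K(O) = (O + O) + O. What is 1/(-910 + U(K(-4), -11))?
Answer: -182/165567 - √265/827835 ≈ -0.0011189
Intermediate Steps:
K(O) = 3*O (K(O) = 2*O + O = 3*O)
1/(-910 + U(K(-4), -11)) = 1/(-910 + √((3*(-4))² + (-11)²)) = 1/(-910 + √((-12)² + 121)) = 1/(-910 + √(144 + 121)) = 1/(-910 + √265)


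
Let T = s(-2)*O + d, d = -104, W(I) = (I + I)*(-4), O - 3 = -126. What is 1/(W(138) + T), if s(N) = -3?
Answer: -1/839 ≈ -0.0011919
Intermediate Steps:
O = -123 (O = 3 - 126 = -123)
W(I) = -8*I (W(I) = (2*I)*(-4) = -8*I)
T = 265 (T = -3*(-123) - 104 = 369 - 104 = 265)
1/(W(138) + T) = 1/(-8*138 + 265) = 1/(-1104 + 265) = 1/(-839) = -1/839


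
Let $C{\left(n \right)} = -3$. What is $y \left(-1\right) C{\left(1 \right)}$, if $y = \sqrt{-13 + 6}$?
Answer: $3 i \sqrt{7} \approx 7.9373 i$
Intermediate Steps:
$y = i \sqrt{7}$ ($y = \sqrt{-7} = i \sqrt{7} \approx 2.6458 i$)
$y \left(-1\right) C{\left(1 \right)} = i \sqrt{7} \left(-1\right) \left(-3\right) = - i \sqrt{7} \left(-3\right) = 3 i \sqrt{7}$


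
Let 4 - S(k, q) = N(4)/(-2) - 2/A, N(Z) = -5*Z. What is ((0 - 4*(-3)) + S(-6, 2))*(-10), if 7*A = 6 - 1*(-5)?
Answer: -800/11 ≈ -72.727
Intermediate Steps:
A = 11/7 (A = (6 - 1*(-5))/7 = (6 + 5)/7 = (⅐)*11 = 11/7 ≈ 1.5714)
S(k, q) = -52/11 (S(k, q) = 4 - (-5*4/(-2) - 2/11/7) = 4 - (-20*(-½) - 2*7/11) = 4 - (10 - 14/11) = 4 - 1*96/11 = 4 - 96/11 = -52/11)
((0 - 4*(-3)) + S(-6, 2))*(-10) = ((0 - 4*(-3)) - 52/11)*(-10) = ((0 + 12) - 52/11)*(-10) = (12 - 52/11)*(-10) = (80/11)*(-10) = -800/11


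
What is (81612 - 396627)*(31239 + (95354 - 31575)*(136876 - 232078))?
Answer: 1912726070341785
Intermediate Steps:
(81612 - 396627)*(31239 + (95354 - 31575)*(136876 - 232078)) = -315015*(31239 + 63779*(-95202)) = -315015*(31239 - 6071888358) = -315015*(-6071857119) = 1912726070341785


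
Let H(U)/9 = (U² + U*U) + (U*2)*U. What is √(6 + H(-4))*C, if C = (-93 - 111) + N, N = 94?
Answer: -110*√582 ≈ -2653.7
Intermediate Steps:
C = -110 (C = (-93 - 111) + 94 = -204 + 94 = -110)
H(U) = 36*U² (H(U) = 9*((U² + U*U) + (U*2)*U) = 9*((U² + U²) + (2*U)*U) = 9*(2*U² + 2*U²) = 9*(4*U²) = 36*U²)
√(6 + H(-4))*C = √(6 + 36*(-4)²)*(-110) = √(6 + 36*16)*(-110) = √(6 + 576)*(-110) = √582*(-110) = -110*√582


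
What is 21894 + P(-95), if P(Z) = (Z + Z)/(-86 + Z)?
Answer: 3963004/181 ≈ 21895.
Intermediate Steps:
P(Z) = 2*Z/(-86 + Z) (P(Z) = (2*Z)/(-86 + Z) = 2*Z/(-86 + Z))
21894 + P(-95) = 21894 + 2*(-95)/(-86 - 95) = 21894 + 2*(-95)/(-181) = 21894 + 2*(-95)*(-1/181) = 21894 + 190/181 = 3963004/181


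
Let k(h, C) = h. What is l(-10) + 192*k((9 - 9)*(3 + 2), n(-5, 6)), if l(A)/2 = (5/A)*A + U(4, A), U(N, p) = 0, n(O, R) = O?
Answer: 10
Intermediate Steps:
l(A) = 10 (l(A) = 2*((5/A)*A + 0) = 2*(5 + 0) = 2*5 = 10)
l(-10) + 192*k((9 - 9)*(3 + 2), n(-5, 6)) = 10 + 192*((9 - 9)*(3 + 2)) = 10 + 192*(0*5) = 10 + 192*0 = 10 + 0 = 10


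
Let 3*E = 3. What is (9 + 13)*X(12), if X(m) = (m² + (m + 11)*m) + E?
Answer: 9262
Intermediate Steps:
E = 1 (E = (⅓)*3 = 1)
X(m) = 1 + m² + m*(11 + m) (X(m) = (m² + (m + 11)*m) + 1 = (m² + (11 + m)*m) + 1 = (m² + m*(11 + m)) + 1 = 1 + m² + m*(11 + m))
(9 + 13)*X(12) = (9 + 13)*(1 + 2*12² + 11*12) = 22*(1 + 2*144 + 132) = 22*(1 + 288 + 132) = 22*421 = 9262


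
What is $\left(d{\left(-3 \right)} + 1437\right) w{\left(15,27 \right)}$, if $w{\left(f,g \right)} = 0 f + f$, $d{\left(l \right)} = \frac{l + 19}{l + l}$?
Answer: $21515$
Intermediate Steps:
$d{\left(l \right)} = \frac{19 + l}{2 l}$
$w{\left(f,g \right)} = f$ ($w{\left(f,g \right)} = 0 + f = f$)
$\left(d{\left(-3 \right)} + 1437\right) w{\left(15,27 \right)} = \left(\frac{19 - 3}{2 \left(-3\right)} + 1437\right) 15 = \left(\frac{1}{2} \left(- \frac{1}{3}\right) 16 + 1437\right) 15 = \left(- \frac{8}{3} + 1437\right) 15 = \frac{4303}{3} \cdot 15 = 21515$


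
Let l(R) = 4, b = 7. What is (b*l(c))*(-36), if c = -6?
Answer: -1008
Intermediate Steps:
(b*l(c))*(-36) = (7*4)*(-36) = 28*(-36) = -1008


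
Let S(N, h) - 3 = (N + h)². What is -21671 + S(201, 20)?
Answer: 27173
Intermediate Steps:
S(N, h) = 3 + (N + h)²
-21671 + S(201, 20) = -21671 + (3 + (201 + 20)²) = -21671 + (3 + 221²) = -21671 + (3 + 48841) = -21671 + 48844 = 27173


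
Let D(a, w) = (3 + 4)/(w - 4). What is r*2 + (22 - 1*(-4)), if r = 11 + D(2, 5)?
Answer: 62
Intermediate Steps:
D(a, w) = 7/(-4 + w)
r = 18 (r = 11 + 7/(-4 + 5) = 11 + 7/1 = 11 + 7*1 = 11 + 7 = 18)
r*2 + (22 - 1*(-4)) = 18*2 + (22 - 1*(-4)) = 36 + (22 + 4) = 36 + 26 = 62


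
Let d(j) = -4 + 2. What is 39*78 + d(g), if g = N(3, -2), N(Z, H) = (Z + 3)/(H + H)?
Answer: 3040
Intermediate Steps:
N(Z, H) = (3 + Z)/(2*H) (N(Z, H) = (3 + Z)/((2*H)) = (3 + Z)*(1/(2*H)) = (3 + Z)/(2*H))
g = -3/2 (g = (½)*(3 + 3)/(-2) = (½)*(-½)*6 = -3/2 ≈ -1.5000)
d(j) = -2
39*78 + d(g) = 39*78 - 2 = 3042 - 2 = 3040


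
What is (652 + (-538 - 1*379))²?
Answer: 70225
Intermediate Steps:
(652 + (-538 - 1*379))² = (652 + (-538 - 379))² = (652 - 917)² = (-265)² = 70225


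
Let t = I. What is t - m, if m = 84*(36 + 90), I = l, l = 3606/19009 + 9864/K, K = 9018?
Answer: -100784595718/9523509 ≈ -10583.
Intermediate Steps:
l = 12223538/9523509 (l = 3606/19009 + 9864/9018 = 3606*(1/19009) + 9864*(1/9018) = 3606/19009 + 548/501 = 12223538/9523509 ≈ 1.2835)
I = 12223538/9523509 ≈ 1.2835
t = 12223538/9523509 ≈ 1.2835
m = 10584 (m = 84*126 = 10584)
t - m = 12223538/9523509 - 1*10584 = 12223538/9523509 - 10584 = -100784595718/9523509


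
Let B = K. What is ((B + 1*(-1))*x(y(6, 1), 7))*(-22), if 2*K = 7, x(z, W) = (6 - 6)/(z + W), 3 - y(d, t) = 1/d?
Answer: 0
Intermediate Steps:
y(d, t) = 3 - 1/d
x(z, W) = 0 (x(z, W) = 0/(W + z) = 0)
K = 7/2 (K = (½)*7 = 7/2 ≈ 3.5000)
B = 7/2 ≈ 3.5000
((B + 1*(-1))*x(y(6, 1), 7))*(-22) = ((7/2 + 1*(-1))*0)*(-22) = ((7/2 - 1)*0)*(-22) = ((5/2)*0)*(-22) = 0*(-22) = 0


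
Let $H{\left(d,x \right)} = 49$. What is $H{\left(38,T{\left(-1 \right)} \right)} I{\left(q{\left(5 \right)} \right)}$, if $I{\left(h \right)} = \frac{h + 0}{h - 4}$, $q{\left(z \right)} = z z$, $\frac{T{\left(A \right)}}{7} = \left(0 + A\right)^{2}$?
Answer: $\frac{175}{3} \approx 58.333$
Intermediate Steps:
$T{\left(A \right)} = 7 A^{2}$ ($T{\left(A \right)} = 7 \left(0 + A\right)^{2} = 7 A^{2}$)
$q{\left(z \right)} = z^{2}$
$I{\left(h \right)} = \frac{h}{-4 + h}$
$H{\left(38,T{\left(-1 \right)} \right)} I{\left(q{\left(5 \right)} \right)} = 49 \frac{5^{2}}{-4 + 5^{2}} = 49 \frac{25}{-4 + 25} = 49 \cdot \frac{25}{21} = \frac{175}{3}$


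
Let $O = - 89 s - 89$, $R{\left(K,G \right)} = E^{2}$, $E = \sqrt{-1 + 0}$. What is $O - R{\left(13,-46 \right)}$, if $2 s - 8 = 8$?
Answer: $-800$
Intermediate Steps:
$s = 8$ ($s = 4 + \frac{1}{2} \cdot 8 = 4 + 4 = 8$)
$E = i$ ($E = \sqrt{-1} = i \approx 1.0 i$)
$R{\left(K,G \right)} = -1$ ($R{\left(K,G \right)} = i^{2} = -1$)
$O = -801$ ($O = \left(-89\right) 8 - 89 = -712 - 89 = -801$)
$O - R{\left(13,-46 \right)} = -801 - -1 = -801 + 1 = -800$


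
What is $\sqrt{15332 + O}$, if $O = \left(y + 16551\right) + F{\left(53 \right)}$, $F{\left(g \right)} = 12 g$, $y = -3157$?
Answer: $\sqrt{29362} \approx 171.35$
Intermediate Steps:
$O = 14030$ ($O = \left(-3157 + 16551\right) + 12 \cdot 53 = 13394 + 636 = 14030$)
$\sqrt{15332 + O} = \sqrt{15332 + 14030} = \sqrt{29362}$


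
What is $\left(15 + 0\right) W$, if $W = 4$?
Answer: $60$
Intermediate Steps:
$\left(15 + 0\right) W = \left(15 + 0\right) 4 = 15 \cdot 4 = 60$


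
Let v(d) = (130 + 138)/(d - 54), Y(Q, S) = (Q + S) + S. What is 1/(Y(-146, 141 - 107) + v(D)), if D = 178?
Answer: -31/2351 ≈ -0.013186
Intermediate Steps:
Y(Q, S) = Q + 2*S
v(d) = 268/(-54 + d)
1/(Y(-146, 141 - 107) + v(D)) = 1/((-146 + 2*(141 - 107)) + 268/(-54 + 178)) = 1/((-146 + 2*34) + 268/124) = 1/((-146 + 68) + 268*(1/124)) = 1/(-78 + 67/31) = 1/(-2351/31) = -31/2351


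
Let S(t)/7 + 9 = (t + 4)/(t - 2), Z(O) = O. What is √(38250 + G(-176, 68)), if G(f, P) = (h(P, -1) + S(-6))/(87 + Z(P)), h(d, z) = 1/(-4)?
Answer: √3675786870/310 ≈ 195.57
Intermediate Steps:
h(d, z) = -¼
S(t) = -63 + 7*(4 + t)/(-2 + t) (S(t) = -63 + 7*((t + 4)/(t - 2)) = -63 + 7*((4 + t)/(-2 + t)) = -63 + 7*(4 + t)/(-2 + t))
G(f, P) = -123/(2*(87 + P)) (G(f, P) = (-¼ + 14*(11 - 4*(-6))/(-2 - 6))/(87 + P) = (-¼ + 14*(11 + 24)/(-8))/(87 + P) = (-¼ + 14*(-⅛)*35)/(87 + P) = (-¼ - 245/4)/(87 + P) = -123/(2*(87 + P)))
√(38250 + G(-176, 68)) = √(38250 - 123/(174 + 2*68)) = √(38250 - 123/(174 + 136)) = √(38250 - 123/310) = √(11857377/310) = √3675786870/310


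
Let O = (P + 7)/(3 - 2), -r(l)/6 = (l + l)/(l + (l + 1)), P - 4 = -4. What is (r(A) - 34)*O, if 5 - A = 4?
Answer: -266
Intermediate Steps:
A = 1 (A = 5 - 1*4 = 5 - 4 = 1)
P = 0 (P = 4 - 4 = 0)
r(l) = -12*l/(1 + 2*l) (r(l) = -6*(l + l)/(l + (l + 1)) = -6*2*l/(l + (1 + l)) = -6*2*l/(1 + 2*l) = -12*l/(1 + 2*l))
O = 7 (O = (0 + 7)/(3 - 2) = 7/1 = 1*7 = 7)
(r(A) - 34)*O = (-12*1/(1 + 2*1) - 34)*7 = (-12*1/(1 + 2) - 34)*7 = (-12*1/3 - 34)*7 = (-12*1*1/3 - 34)*7 = (-4 - 34)*7 = -38*7 = -266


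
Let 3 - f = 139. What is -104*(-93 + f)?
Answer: 23816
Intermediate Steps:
f = -136 (f = 3 - 1*139 = 3 - 139 = -136)
-104*(-93 + f) = -104*(-93 - 136) = -104*(-229) = 23816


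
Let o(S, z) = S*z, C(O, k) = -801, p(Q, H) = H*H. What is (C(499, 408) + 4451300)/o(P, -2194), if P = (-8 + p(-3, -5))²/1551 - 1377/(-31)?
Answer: -213984442419/4705441084 ≈ -45.476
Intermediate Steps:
p(Q, H) = H²
P = 2144686/48081 (P = (-8 + (-5)²)²/1551 - 1377/(-31) = (-8 + 25)²*(1/1551) - 1377*(-1/31) = 17²*(1/1551) + 1377/31 = 289*(1/1551) + 1377/31 = 289/1551 + 1377/31 = 2144686/48081 ≈ 44.606)
(C(499, 408) + 4451300)/o(P, -2194) = (-801 + 4451300)/(((2144686/48081)*(-2194))) = 4450499/(-4705441084/48081) = 4450499*(-48081/4705441084) = -213984442419/4705441084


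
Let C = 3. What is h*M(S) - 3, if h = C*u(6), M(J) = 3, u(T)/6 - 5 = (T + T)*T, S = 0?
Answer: 4155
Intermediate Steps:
u(T) = 30 + 12*T² (u(T) = 30 + 6*((T + T)*T) = 30 + 6*((2*T)*T) = 30 + 6*(2*T²) = 30 + 12*T²)
h = 1386 (h = 3*(30 + 12*6²) = 3*(30 + 12*36) = 3*(30 + 432) = 3*462 = 1386)
h*M(S) - 3 = 1386*3 - 3 = 4158 - 3 = 4155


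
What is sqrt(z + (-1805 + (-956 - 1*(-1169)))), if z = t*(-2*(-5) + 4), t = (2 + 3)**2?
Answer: 3*I*sqrt(138) ≈ 35.242*I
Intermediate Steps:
t = 25 (t = 5**2 = 25)
z = 350 (z = 25*(-2*(-5) + 4) = 25*(10 + 4) = 25*14 = 350)
sqrt(z + (-1805 + (-956 - 1*(-1169)))) = sqrt(350 + (-1805 + (-956 - 1*(-1169)))) = sqrt(350 + (-1805 + (-956 + 1169))) = sqrt(350 + (-1805 + 213)) = sqrt(350 - 1592) = sqrt(-1242) = 3*I*sqrt(138)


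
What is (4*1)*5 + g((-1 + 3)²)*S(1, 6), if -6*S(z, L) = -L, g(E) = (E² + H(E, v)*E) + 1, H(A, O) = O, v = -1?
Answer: 33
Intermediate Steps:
g(E) = 1 + E² - E (g(E) = (E² - E) + 1 = 1 + E² - E)
S(z, L) = L/6 (S(z, L) = -(-1)*L/6 = L/6)
(4*1)*5 + g((-1 + 3)²)*S(1, 6) = (4*1)*5 + (1 + ((-1 + 3)²)² - (-1 + 3)²)*((⅙)*6) = 4*5 + (1 + (2²)² - 1*2²)*1 = 20 + (1 + 4² - 1*4)*1 = 20 + (1 + 16 - 4)*1 = 20 + 13*1 = 20 + 13 = 33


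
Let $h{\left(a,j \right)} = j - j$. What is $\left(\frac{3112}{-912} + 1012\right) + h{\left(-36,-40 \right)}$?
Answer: $\frac{114979}{114} \approx 1008.6$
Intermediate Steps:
$h{\left(a,j \right)} = 0$
$\left(\frac{3112}{-912} + 1012\right) + h{\left(-36,-40 \right)} = \left(\frac{3112}{-912} + 1012\right) + 0 = \left(3112 \left(- \frac{1}{912}\right) + 1012\right) + 0 = \left(- \frac{389}{114} + 1012\right) + 0 = \frac{114979}{114} + 0 = \frac{114979}{114}$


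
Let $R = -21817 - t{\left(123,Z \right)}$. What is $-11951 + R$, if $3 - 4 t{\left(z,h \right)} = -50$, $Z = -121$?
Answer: $- \frac{135125}{4} \approx -33781.0$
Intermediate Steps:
$t{\left(z,h \right)} = \frac{53}{4}$ ($t{\left(z,h \right)} = \frac{3}{4} - - \frac{25}{2} = \frac{3}{4} + \frac{25}{2} = \frac{53}{4}$)
$R = - \frac{87321}{4}$ ($R = -21817 - \frac{53}{4} = - \frac{87321}{4} \approx -21830.0$)
$-11951 + R = -11951 - \frac{87321}{4} = - \frac{135125}{4}$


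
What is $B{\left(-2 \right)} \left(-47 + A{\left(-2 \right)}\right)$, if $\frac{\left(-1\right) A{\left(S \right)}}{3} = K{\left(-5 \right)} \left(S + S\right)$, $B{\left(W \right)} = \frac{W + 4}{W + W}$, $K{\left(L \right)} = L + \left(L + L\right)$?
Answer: $\frac{227}{2} \approx 113.5$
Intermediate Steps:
$K{\left(L \right)} = 3 L$ ($K{\left(L \right)} = L + 2 L = 3 L$)
$B{\left(W \right)} = \frac{4 + W}{2 W}$
$A{\left(S \right)} = 90 S$ ($A{\left(S \right)} = - 3 \cdot 3 \left(-5\right) \left(S + S\right) = - 3 \left(- 15 \cdot 2 S\right) = - 3 \left(- 30 S\right) = 90 S$)
$B{\left(-2 \right)} \left(-47 + A{\left(-2 \right)}\right) = \frac{4 - 2}{2 \left(-2\right)} \left(-47 + 90 \left(-2\right)\right) = \frac{1}{2} \left(- \frac{1}{2}\right) 2 \left(-47 - 180\right) = \left(- \frac{1}{2}\right) \left(-227\right) = \frac{227}{2}$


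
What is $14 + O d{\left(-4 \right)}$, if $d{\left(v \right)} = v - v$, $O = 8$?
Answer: $14$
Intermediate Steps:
$d{\left(v \right)} = 0$
$14 + O d{\left(-4 \right)} = 14 + 8 \cdot 0 = 14 + 0 = 14$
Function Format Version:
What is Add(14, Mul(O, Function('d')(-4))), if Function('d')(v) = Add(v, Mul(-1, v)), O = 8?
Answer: 14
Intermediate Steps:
Function('d')(v) = 0
Add(14, Mul(O, Function('d')(-4))) = Add(14, Mul(8, 0)) = Add(14, 0) = 14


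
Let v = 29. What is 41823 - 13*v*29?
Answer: 30890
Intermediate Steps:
41823 - 13*v*29 = 41823 - 13*29*29 = 41823 - 377*29 = 41823 - 1*10933 = 41823 - 10933 = 30890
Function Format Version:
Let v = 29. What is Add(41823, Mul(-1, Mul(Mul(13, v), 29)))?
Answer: 30890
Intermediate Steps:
Add(41823, Mul(-1, Mul(Mul(13, v), 29))) = Add(41823, Mul(-1, Mul(Mul(13, 29), 29))) = Add(41823, Mul(-1, Mul(377, 29))) = Add(41823, Mul(-1, 10933)) = Add(41823, -10933) = 30890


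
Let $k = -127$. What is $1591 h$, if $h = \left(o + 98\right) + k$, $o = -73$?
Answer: $-162282$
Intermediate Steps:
$h = -102$ ($h = \left(-73 + 98\right) - 127 = 25 - 127 = -102$)
$1591 h = 1591 \left(-102\right) = -162282$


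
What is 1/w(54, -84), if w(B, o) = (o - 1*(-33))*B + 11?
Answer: -1/2743 ≈ -0.00036456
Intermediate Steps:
w(B, o) = 11 + B*(33 + o) (w(B, o) = (o + 33)*B + 11 = (33 + o)*B + 11 = B*(33 + o) + 11 = 11 + B*(33 + o))
1/w(54, -84) = 1/(11 + 33*54 + 54*(-84)) = 1/(11 + 1782 - 4536) = 1/(-2743) = -1/2743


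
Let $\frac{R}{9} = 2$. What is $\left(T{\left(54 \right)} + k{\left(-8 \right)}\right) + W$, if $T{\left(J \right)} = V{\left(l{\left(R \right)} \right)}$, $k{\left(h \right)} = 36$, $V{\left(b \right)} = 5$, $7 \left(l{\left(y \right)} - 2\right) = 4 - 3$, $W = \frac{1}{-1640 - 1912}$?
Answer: $\frac{145631}{3552} \approx 41.0$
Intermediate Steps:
$R = 18$ ($R = 9 \cdot 2 = 18$)
$W = - \frac{1}{3552}$ ($W = \frac{1}{-3552} = - \frac{1}{3552} \approx -0.00028153$)
$l{\left(y \right)} = \frac{15}{7}$ ($l{\left(y \right)} = 2 + \frac{4 - 3}{7} = 2 + \frac{1}{7} \cdot 1 = 2 + \frac{1}{7} = \frac{15}{7}$)
$T{\left(J \right)} = 5$
$\left(T{\left(54 \right)} + k{\left(-8 \right)}\right) + W = \left(5 + 36\right) - \frac{1}{3552} = 41 - \frac{1}{3552} = \frac{145631}{3552}$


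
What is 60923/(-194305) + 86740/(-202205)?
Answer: -5834590183/7857888505 ≈ -0.74251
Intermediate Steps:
60923/(-194305) + 86740/(-202205) = 60923*(-1/194305) + 86740*(-1/202205) = -60923/194305 - 17348/40441 = -5834590183/7857888505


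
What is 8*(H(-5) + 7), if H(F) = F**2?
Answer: 256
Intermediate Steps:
8*(H(-5) + 7) = 8*((-5)**2 + 7) = 8*(25 + 7) = 8*32 = 256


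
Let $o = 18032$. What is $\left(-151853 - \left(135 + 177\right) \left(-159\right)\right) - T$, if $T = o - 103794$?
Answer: $-16483$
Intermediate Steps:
$T = -85762$ ($T = 18032 - 103794 = -85762$)
$\left(-151853 - \left(135 + 177\right) \left(-159\right)\right) - T = \left(-151853 - \left(135 + 177\right) \left(-159\right)\right) - -85762 = \left(-151853 - 312 \left(-159\right)\right) + 85762 = \left(-151853 - -49608\right) + 85762 = \left(-151853 + 49608\right) + 85762 = -102245 + 85762 = -16483$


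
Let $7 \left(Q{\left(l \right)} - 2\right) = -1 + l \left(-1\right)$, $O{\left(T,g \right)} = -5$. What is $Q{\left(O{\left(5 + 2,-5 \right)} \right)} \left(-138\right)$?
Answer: $- \frac{2484}{7} \approx -354.86$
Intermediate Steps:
$Q{\left(l \right)} = \frac{13}{7} - \frac{l}{7}$ ($Q{\left(l \right)} = 2 + \frac{-1 + l \left(-1\right)}{7} = 2 + \frac{-1 - l}{7} = 2 - \left(\frac{1}{7} + \frac{l}{7}\right) = \frac{13}{7} - \frac{l}{7}$)
$Q{\left(O{\left(5 + 2,-5 \right)} \right)} \left(-138\right) = \left(\frac{13}{7} - - \frac{5}{7}\right) \left(-138\right) = \left(\frac{13}{7} + \frac{5}{7}\right) \left(-138\right) = \frac{18}{7} \left(-138\right) = - \frac{2484}{7}$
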